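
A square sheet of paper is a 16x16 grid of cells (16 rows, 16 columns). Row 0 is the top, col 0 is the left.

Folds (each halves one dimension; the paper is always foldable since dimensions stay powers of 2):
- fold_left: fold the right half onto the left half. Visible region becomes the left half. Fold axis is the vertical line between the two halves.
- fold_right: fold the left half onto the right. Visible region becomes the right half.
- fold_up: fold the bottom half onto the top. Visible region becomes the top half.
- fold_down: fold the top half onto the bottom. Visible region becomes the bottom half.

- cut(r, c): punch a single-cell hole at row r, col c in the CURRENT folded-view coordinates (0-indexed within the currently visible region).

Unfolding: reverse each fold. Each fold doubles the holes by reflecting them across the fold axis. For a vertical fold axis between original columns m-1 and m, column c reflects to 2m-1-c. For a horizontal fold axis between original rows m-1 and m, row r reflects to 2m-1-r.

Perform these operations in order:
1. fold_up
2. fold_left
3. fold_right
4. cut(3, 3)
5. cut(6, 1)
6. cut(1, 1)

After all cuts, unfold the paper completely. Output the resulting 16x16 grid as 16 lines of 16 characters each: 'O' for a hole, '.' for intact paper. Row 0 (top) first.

Op 1 fold_up: fold axis h@8; visible region now rows[0,8) x cols[0,16) = 8x16
Op 2 fold_left: fold axis v@8; visible region now rows[0,8) x cols[0,8) = 8x8
Op 3 fold_right: fold axis v@4; visible region now rows[0,8) x cols[4,8) = 8x4
Op 4 cut(3, 3): punch at orig (3,7); cuts so far [(3, 7)]; region rows[0,8) x cols[4,8) = 8x4
Op 5 cut(6, 1): punch at orig (6,5); cuts so far [(3, 7), (6, 5)]; region rows[0,8) x cols[4,8) = 8x4
Op 6 cut(1, 1): punch at orig (1,5); cuts so far [(1, 5), (3, 7), (6, 5)]; region rows[0,8) x cols[4,8) = 8x4
Unfold 1 (reflect across v@4): 6 holes -> [(1, 2), (1, 5), (3, 0), (3, 7), (6, 2), (6, 5)]
Unfold 2 (reflect across v@8): 12 holes -> [(1, 2), (1, 5), (1, 10), (1, 13), (3, 0), (3, 7), (3, 8), (3, 15), (6, 2), (6, 5), (6, 10), (6, 13)]
Unfold 3 (reflect across h@8): 24 holes -> [(1, 2), (1, 5), (1, 10), (1, 13), (3, 0), (3, 7), (3, 8), (3, 15), (6, 2), (6, 5), (6, 10), (6, 13), (9, 2), (9, 5), (9, 10), (9, 13), (12, 0), (12, 7), (12, 8), (12, 15), (14, 2), (14, 5), (14, 10), (14, 13)]

Answer: ................
..O..O....O..O..
................
O......OO......O
................
................
..O..O....O..O..
................
................
..O..O....O..O..
................
................
O......OO......O
................
..O..O....O..O..
................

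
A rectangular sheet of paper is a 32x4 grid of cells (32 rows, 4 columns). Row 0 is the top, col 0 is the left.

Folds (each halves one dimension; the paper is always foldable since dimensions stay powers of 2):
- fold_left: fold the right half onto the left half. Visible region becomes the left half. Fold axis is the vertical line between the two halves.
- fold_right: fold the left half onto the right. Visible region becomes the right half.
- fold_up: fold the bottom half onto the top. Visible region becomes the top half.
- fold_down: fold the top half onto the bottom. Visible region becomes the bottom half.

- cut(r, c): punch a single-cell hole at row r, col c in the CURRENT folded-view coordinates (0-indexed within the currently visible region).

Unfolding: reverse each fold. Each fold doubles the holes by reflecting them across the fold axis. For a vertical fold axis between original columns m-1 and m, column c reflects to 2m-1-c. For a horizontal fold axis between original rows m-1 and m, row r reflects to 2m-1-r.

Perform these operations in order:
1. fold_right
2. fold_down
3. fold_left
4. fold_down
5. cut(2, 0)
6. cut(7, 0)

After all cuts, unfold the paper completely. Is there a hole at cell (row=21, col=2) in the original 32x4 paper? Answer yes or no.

Answer: yes

Derivation:
Op 1 fold_right: fold axis v@2; visible region now rows[0,32) x cols[2,4) = 32x2
Op 2 fold_down: fold axis h@16; visible region now rows[16,32) x cols[2,4) = 16x2
Op 3 fold_left: fold axis v@3; visible region now rows[16,32) x cols[2,3) = 16x1
Op 4 fold_down: fold axis h@24; visible region now rows[24,32) x cols[2,3) = 8x1
Op 5 cut(2, 0): punch at orig (26,2); cuts so far [(26, 2)]; region rows[24,32) x cols[2,3) = 8x1
Op 6 cut(7, 0): punch at orig (31,2); cuts so far [(26, 2), (31, 2)]; region rows[24,32) x cols[2,3) = 8x1
Unfold 1 (reflect across h@24): 4 holes -> [(16, 2), (21, 2), (26, 2), (31, 2)]
Unfold 2 (reflect across v@3): 8 holes -> [(16, 2), (16, 3), (21, 2), (21, 3), (26, 2), (26, 3), (31, 2), (31, 3)]
Unfold 3 (reflect across h@16): 16 holes -> [(0, 2), (0, 3), (5, 2), (5, 3), (10, 2), (10, 3), (15, 2), (15, 3), (16, 2), (16, 3), (21, 2), (21, 3), (26, 2), (26, 3), (31, 2), (31, 3)]
Unfold 4 (reflect across v@2): 32 holes -> [(0, 0), (0, 1), (0, 2), (0, 3), (5, 0), (5, 1), (5, 2), (5, 3), (10, 0), (10, 1), (10, 2), (10, 3), (15, 0), (15, 1), (15, 2), (15, 3), (16, 0), (16, 1), (16, 2), (16, 3), (21, 0), (21, 1), (21, 2), (21, 3), (26, 0), (26, 1), (26, 2), (26, 3), (31, 0), (31, 1), (31, 2), (31, 3)]
Holes: [(0, 0), (0, 1), (0, 2), (0, 3), (5, 0), (5, 1), (5, 2), (5, 3), (10, 0), (10, 1), (10, 2), (10, 3), (15, 0), (15, 1), (15, 2), (15, 3), (16, 0), (16, 1), (16, 2), (16, 3), (21, 0), (21, 1), (21, 2), (21, 3), (26, 0), (26, 1), (26, 2), (26, 3), (31, 0), (31, 1), (31, 2), (31, 3)]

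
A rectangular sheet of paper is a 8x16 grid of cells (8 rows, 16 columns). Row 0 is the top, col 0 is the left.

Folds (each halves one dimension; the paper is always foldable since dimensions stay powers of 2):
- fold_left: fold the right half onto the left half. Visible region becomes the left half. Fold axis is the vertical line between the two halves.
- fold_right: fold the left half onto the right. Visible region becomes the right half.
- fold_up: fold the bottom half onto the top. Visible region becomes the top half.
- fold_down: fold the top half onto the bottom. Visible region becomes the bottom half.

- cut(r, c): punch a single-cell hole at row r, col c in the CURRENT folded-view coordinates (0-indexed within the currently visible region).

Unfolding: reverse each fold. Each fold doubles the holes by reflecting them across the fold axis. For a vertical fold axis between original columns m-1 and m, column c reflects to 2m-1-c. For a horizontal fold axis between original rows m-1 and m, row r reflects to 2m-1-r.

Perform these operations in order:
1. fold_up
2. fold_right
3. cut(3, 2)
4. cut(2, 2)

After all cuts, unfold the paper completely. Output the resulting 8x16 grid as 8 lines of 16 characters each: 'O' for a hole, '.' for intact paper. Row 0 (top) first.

Op 1 fold_up: fold axis h@4; visible region now rows[0,4) x cols[0,16) = 4x16
Op 2 fold_right: fold axis v@8; visible region now rows[0,4) x cols[8,16) = 4x8
Op 3 cut(3, 2): punch at orig (3,10); cuts so far [(3, 10)]; region rows[0,4) x cols[8,16) = 4x8
Op 4 cut(2, 2): punch at orig (2,10); cuts so far [(2, 10), (3, 10)]; region rows[0,4) x cols[8,16) = 4x8
Unfold 1 (reflect across v@8): 4 holes -> [(2, 5), (2, 10), (3, 5), (3, 10)]
Unfold 2 (reflect across h@4): 8 holes -> [(2, 5), (2, 10), (3, 5), (3, 10), (4, 5), (4, 10), (5, 5), (5, 10)]

Answer: ................
................
.....O....O.....
.....O....O.....
.....O....O.....
.....O....O.....
................
................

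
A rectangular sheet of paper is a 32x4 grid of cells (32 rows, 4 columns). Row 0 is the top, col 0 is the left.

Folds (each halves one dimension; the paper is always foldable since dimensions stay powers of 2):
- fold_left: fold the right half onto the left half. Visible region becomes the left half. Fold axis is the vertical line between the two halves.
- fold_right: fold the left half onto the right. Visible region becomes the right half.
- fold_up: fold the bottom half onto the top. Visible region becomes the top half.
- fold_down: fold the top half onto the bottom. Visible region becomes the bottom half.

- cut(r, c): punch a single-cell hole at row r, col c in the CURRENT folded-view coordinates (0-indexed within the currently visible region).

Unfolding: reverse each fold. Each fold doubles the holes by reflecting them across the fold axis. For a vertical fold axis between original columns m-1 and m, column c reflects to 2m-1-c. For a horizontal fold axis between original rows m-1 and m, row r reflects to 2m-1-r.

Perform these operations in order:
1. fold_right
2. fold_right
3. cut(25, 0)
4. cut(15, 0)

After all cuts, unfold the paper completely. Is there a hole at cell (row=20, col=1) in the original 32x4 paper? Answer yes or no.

Op 1 fold_right: fold axis v@2; visible region now rows[0,32) x cols[2,4) = 32x2
Op 2 fold_right: fold axis v@3; visible region now rows[0,32) x cols[3,4) = 32x1
Op 3 cut(25, 0): punch at orig (25,3); cuts so far [(25, 3)]; region rows[0,32) x cols[3,4) = 32x1
Op 4 cut(15, 0): punch at orig (15,3); cuts so far [(15, 3), (25, 3)]; region rows[0,32) x cols[3,4) = 32x1
Unfold 1 (reflect across v@3): 4 holes -> [(15, 2), (15, 3), (25, 2), (25, 3)]
Unfold 2 (reflect across v@2): 8 holes -> [(15, 0), (15, 1), (15, 2), (15, 3), (25, 0), (25, 1), (25, 2), (25, 3)]
Holes: [(15, 0), (15, 1), (15, 2), (15, 3), (25, 0), (25, 1), (25, 2), (25, 3)]

Answer: no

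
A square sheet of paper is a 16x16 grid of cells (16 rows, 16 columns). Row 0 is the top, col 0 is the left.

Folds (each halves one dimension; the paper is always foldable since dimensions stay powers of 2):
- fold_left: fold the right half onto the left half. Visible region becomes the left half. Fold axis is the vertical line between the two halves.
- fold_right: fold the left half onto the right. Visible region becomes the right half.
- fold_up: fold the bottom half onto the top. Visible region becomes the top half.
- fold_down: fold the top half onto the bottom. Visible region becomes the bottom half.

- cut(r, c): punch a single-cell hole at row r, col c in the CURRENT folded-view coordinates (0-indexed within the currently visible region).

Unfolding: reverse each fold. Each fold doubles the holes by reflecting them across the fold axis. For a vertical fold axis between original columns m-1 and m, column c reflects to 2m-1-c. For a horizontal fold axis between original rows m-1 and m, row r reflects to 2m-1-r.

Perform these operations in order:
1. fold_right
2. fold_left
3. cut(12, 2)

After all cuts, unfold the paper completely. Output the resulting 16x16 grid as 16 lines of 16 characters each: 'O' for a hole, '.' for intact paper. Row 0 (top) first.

Op 1 fold_right: fold axis v@8; visible region now rows[0,16) x cols[8,16) = 16x8
Op 2 fold_left: fold axis v@12; visible region now rows[0,16) x cols[8,12) = 16x4
Op 3 cut(12, 2): punch at orig (12,10); cuts so far [(12, 10)]; region rows[0,16) x cols[8,12) = 16x4
Unfold 1 (reflect across v@12): 2 holes -> [(12, 10), (12, 13)]
Unfold 2 (reflect across v@8): 4 holes -> [(12, 2), (12, 5), (12, 10), (12, 13)]

Answer: ................
................
................
................
................
................
................
................
................
................
................
................
..O..O....O..O..
................
................
................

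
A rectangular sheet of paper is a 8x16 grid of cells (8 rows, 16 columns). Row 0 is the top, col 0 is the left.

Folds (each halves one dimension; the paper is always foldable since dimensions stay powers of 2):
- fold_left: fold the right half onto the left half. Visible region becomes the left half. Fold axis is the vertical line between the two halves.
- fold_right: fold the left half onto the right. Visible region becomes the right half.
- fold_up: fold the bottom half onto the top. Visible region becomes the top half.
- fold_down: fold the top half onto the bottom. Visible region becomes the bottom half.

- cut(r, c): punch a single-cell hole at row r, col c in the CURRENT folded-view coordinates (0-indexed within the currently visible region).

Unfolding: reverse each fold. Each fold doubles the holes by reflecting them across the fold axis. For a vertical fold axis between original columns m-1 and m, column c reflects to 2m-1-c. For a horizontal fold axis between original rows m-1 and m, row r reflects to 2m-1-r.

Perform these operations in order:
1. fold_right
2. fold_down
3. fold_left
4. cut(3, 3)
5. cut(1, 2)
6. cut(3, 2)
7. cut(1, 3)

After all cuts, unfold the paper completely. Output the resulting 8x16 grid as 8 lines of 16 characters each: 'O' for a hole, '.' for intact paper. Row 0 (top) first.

Op 1 fold_right: fold axis v@8; visible region now rows[0,8) x cols[8,16) = 8x8
Op 2 fold_down: fold axis h@4; visible region now rows[4,8) x cols[8,16) = 4x8
Op 3 fold_left: fold axis v@12; visible region now rows[4,8) x cols[8,12) = 4x4
Op 4 cut(3, 3): punch at orig (7,11); cuts so far [(7, 11)]; region rows[4,8) x cols[8,12) = 4x4
Op 5 cut(1, 2): punch at orig (5,10); cuts so far [(5, 10), (7, 11)]; region rows[4,8) x cols[8,12) = 4x4
Op 6 cut(3, 2): punch at orig (7,10); cuts so far [(5, 10), (7, 10), (7, 11)]; region rows[4,8) x cols[8,12) = 4x4
Op 7 cut(1, 3): punch at orig (5,11); cuts so far [(5, 10), (5, 11), (7, 10), (7, 11)]; region rows[4,8) x cols[8,12) = 4x4
Unfold 1 (reflect across v@12): 8 holes -> [(5, 10), (5, 11), (5, 12), (5, 13), (7, 10), (7, 11), (7, 12), (7, 13)]
Unfold 2 (reflect across h@4): 16 holes -> [(0, 10), (0, 11), (0, 12), (0, 13), (2, 10), (2, 11), (2, 12), (2, 13), (5, 10), (5, 11), (5, 12), (5, 13), (7, 10), (7, 11), (7, 12), (7, 13)]
Unfold 3 (reflect across v@8): 32 holes -> [(0, 2), (0, 3), (0, 4), (0, 5), (0, 10), (0, 11), (0, 12), (0, 13), (2, 2), (2, 3), (2, 4), (2, 5), (2, 10), (2, 11), (2, 12), (2, 13), (5, 2), (5, 3), (5, 4), (5, 5), (5, 10), (5, 11), (5, 12), (5, 13), (7, 2), (7, 3), (7, 4), (7, 5), (7, 10), (7, 11), (7, 12), (7, 13)]

Answer: ..OOOO....OOOO..
................
..OOOO....OOOO..
................
................
..OOOO....OOOO..
................
..OOOO....OOOO..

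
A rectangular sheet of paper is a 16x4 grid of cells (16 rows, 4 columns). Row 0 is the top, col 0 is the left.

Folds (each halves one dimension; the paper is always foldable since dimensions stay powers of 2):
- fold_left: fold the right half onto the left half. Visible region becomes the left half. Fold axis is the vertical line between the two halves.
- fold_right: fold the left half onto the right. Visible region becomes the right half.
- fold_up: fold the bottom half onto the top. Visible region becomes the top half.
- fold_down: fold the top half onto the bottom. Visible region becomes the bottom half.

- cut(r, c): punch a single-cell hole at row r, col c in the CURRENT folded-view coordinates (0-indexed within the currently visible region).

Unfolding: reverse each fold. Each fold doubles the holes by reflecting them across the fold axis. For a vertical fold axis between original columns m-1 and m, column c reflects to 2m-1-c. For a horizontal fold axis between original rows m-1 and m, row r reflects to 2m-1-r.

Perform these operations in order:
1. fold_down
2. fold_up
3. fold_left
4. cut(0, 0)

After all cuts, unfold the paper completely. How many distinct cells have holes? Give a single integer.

Answer: 8

Derivation:
Op 1 fold_down: fold axis h@8; visible region now rows[8,16) x cols[0,4) = 8x4
Op 2 fold_up: fold axis h@12; visible region now rows[8,12) x cols[0,4) = 4x4
Op 3 fold_left: fold axis v@2; visible region now rows[8,12) x cols[0,2) = 4x2
Op 4 cut(0, 0): punch at orig (8,0); cuts so far [(8, 0)]; region rows[8,12) x cols[0,2) = 4x2
Unfold 1 (reflect across v@2): 2 holes -> [(8, 0), (8, 3)]
Unfold 2 (reflect across h@12): 4 holes -> [(8, 0), (8, 3), (15, 0), (15, 3)]
Unfold 3 (reflect across h@8): 8 holes -> [(0, 0), (0, 3), (7, 0), (7, 3), (8, 0), (8, 3), (15, 0), (15, 3)]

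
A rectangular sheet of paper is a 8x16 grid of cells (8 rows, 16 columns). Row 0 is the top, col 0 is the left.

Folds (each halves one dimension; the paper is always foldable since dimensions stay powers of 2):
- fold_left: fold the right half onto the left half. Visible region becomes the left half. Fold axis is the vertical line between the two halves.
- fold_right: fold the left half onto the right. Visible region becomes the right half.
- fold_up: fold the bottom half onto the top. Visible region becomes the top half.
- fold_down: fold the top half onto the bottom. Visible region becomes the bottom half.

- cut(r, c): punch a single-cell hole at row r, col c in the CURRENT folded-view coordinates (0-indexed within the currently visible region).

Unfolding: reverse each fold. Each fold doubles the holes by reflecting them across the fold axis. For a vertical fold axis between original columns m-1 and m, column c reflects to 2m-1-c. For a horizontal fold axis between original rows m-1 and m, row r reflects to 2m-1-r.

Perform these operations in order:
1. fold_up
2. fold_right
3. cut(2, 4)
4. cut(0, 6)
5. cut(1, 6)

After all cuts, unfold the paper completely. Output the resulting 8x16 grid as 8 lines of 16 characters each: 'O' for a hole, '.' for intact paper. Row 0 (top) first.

Op 1 fold_up: fold axis h@4; visible region now rows[0,4) x cols[0,16) = 4x16
Op 2 fold_right: fold axis v@8; visible region now rows[0,4) x cols[8,16) = 4x8
Op 3 cut(2, 4): punch at orig (2,12); cuts so far [(2, 12)]; region rows[0,4) x cols[8,16) = 4x8
Op 4 cut(0, 6): punch at orig (0,14); cuts so far [(0, 14), (2, 12)]; region rows[0,4) x cols[8,16) = 4x8
Op 5 cut(1, 6): punch at orig (1,14); cuts so far [(0, 14), (1, 14), (2, 12)]; region rows[0,4) x cols[8,16) = 4x8
Unfold 1 (reflect across v@8): 6 holes -> [(0, 1), (0, 14), (1, 1), (1, 14), (2, 3), (2, 12)]
Unfold 2 (reflect across h@4): 12 holes -> [(0, 1), (0, 14), (1, 1), (1, 14), (2, 3), (2, 12), (5, 3), (5, 12), (6, 1), (6, 14), (7, 1), (7, 14)]

Answer: .O............O.
.O............O.
...O........O...
................
................
...O........O...
.O............O.
.O............O.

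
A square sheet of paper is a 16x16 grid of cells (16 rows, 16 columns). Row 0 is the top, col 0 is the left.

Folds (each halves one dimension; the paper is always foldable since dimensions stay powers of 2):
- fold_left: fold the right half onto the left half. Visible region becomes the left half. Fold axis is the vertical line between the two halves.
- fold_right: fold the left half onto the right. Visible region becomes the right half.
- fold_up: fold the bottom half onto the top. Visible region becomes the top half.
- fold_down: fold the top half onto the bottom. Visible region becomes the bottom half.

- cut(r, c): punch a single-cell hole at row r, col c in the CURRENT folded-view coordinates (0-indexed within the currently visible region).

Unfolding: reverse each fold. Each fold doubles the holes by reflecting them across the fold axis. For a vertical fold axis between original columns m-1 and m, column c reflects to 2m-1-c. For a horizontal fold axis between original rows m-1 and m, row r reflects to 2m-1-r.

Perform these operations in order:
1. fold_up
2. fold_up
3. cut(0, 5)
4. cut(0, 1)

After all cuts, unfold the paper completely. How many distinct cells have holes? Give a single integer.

Answer: 8

Derivation:
Op 1 fold_up: fold axis h@8; visible region now rows[0,8) x cols[0,16) = 8x16
Op 2 fold_up: fold axis h@4; visible region now rows[0,4) x cols[0,16) = 4x16
Op 3 cut(0, 5): punch at orig (0,5); cuts so far [(0, 5)]; region rows[0,4) x cols[0,16) = 4x16
Op 4 cut(0, 1): punch at orig (0,1); cuts so far [(0, 1), (0, 5)]; region rows[0,4) x cols[0,16) = 4x16
Unfold 1 (reflect across h@4): 4 holes -> [(0, 1), (0, 5), (7, 1), (7, 5)]
Unfold 2 (reflect across h@8): 8 holes -> [(0, 1), (0, 5), (7, 1), (7, 5), (8, 1), (8, 5), (15, 1), (15, 5)]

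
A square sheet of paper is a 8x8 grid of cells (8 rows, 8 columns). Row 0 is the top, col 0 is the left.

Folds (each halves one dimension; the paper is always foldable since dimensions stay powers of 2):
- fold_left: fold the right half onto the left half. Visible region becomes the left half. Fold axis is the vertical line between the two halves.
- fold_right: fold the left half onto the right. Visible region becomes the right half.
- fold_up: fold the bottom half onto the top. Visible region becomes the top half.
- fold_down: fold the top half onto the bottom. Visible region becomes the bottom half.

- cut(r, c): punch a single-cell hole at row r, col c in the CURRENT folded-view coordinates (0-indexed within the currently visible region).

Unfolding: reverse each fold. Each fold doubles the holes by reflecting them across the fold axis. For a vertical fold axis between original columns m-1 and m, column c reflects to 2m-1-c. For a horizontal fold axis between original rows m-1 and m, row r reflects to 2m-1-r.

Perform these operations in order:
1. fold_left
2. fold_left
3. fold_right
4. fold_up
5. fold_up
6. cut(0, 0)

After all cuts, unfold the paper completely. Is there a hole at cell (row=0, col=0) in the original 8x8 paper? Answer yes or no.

Op 1 fold_left: fold axis v@4; visible region now rows[0,8) x cols[0,4) = 8x4
Op 2 fold_left: fold axis v@2; visible region now rows[0,8) x cols[0,2) = 8x2
Op 3 fold_right: fold axis v@1; visible region now rows[0,8) x cols[1,2) = 8x1
Op 4 fold_up: fold axis h@4; visible region now rows[0,4) x cols[1,2) = 4x1
Op 5 fold_up: fold axis h@2; visible region now rows[0,2) x cols[1,2) = 2x1
Op 6 cut(0, 0): punch at orig (0,1); cuts so far [(0, 1)]; region rows[0,2) x cols[1,2) = 2x1
Unfold 1 (reflect across h@2): 2 holes -> [(0, 1), (3, 1)]
Unfold 2 (reflect across h@4): 4 holes -> [(0, 1), (3, 1), (4, 1), (7, 1)]
Unfold 3 (reflect across v@1): 8 holes -> [(0, 0), (0, 1), (3, 0), (3, 1), (4, 0), (4, 1), (7, 0), (7, 1)]
Unfold 4 (reflect across v@2): 16 holes -> [(0, 0), (0, 1), (0, 2), (0, 3), (3, 0), (3, 1), (3, 2), (3, 3), (4, 0), (4, 1), (4, 2), (4, 3), (7, 0), (7, 1), (7, 2), (7, 3)]
Unfold 5 (reflect across v@4): 32 holes -> [(0, 0), (0, 1), (0, 2), (0, 3), (0, 4), (0, 5), (0, 6), (0, 7), (3, 0), (3, 1), (3, 2), (3, 3), (3, 4), (3, 5), (3, 6), (3, 7), (4, 0), (4, 1), (4, 2), (4, 3), (4, 4), (4, 5), (4, 6), (4, 7), (7, 0), (7, 1), (7, 2), (7, 3), (7, 4), (7, 5), (7, 6), (7, 7)]
Holes: [(0, 0), (0, 1), (0, 2), (0, 3), (0, 4), (0, 5), (0, 6), (0, 7), (3, 0), (3, 1), (3, 2), (3, 3), (3, 4), (3, 5), (3, 6), (3, 7), (4, 0), (4, 1), (4, 2), (4, 3), (4, 4), (4, 5), (4, 6), (4, 7), (7, 0), (7, 1), (7, 2), (7, 3), (7, 4), (7, 5), (7, 6), (7, 7)]

Answer: yes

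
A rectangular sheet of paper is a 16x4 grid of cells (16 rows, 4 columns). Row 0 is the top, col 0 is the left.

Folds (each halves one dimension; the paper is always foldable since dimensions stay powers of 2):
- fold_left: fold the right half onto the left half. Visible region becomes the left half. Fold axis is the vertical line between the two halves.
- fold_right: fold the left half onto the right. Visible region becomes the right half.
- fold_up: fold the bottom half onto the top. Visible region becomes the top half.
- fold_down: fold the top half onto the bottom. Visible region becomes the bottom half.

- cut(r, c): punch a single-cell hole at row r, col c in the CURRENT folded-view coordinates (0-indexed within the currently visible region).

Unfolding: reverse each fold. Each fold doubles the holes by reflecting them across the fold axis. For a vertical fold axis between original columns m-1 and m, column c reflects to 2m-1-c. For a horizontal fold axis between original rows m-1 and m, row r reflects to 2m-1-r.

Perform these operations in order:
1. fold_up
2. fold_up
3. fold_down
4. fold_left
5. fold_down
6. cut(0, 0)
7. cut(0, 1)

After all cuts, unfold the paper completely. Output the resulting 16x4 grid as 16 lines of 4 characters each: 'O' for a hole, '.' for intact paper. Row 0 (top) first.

Answer: OOOO
OOOO
OOOO
OOOO
OOOO
OOOO
OOOO
OOOO
OOOO
OOOO
OOOO
OOOO
OOOO
OOOO
OOOO
OOOO

Derivation:
Op 1 fold_up: fold axis h@8; visible region now rows[0,8) x cols[0,4) = 8x4
Op 2 fold_up: fold axis h@4; visible region now rows[0,4) x cols[0,4) = 4x4
Op 3 fold_down: fold axis h@2; visible region now rows[2,4) x cols[0,4) = 2x4
Op 4 fold_left: fold axis v@2; visible region now rows[2,4) x cols[0,2) = 2x2
Op 5 fold_down: fold axis h@3; visible region now rows[3,4) x cols[0,2) = 1x2
Op 6 cut(0, 0): punch at orig (3,0); cuts so far [(3, 0)]; region rows[3,4) x cols[0,2) = 1x2
Op 7 cut(0, 1): punch at orig (3,1); cuts so far [(3, 0), (3, 1)]; region rows[3,4) x cols[0,2) = 1x2
Unfold 1 (reflect across h@3): 4 holes -> [(2, 0), (2, 1), (3, 0), (3, 1)]
Unfold 2 (reflect across v@2): 8 holes -> [(2, 0), (2, 1), (2, 2), (2, 3), (3, 0), (3, 1), (3, 2), (3, 3)]
Unfold 3 (reflect across h@2): 16 holes -> [(0, 0), (0, 1), (0, 2), (0, 3), (1, 0), (1, 1), (1, 2), (1, 3), (2, 0), (2, 1), (2, 2), (2, 3), (3, 0), (3, 1), (3, 2), (3, 3)]
Unfold 4 (reflect across h@4): 32 holes -> [(0, 0), (0, 1), (0, 2), (0, 3), (1, 0), (1, 1), (1, 2), (1, 3), (2, 0), (2, 1), (2, 2), (2, 3), (3, 0), (3, 1), (3, 2), (3, 3), (4, 0), (4, 1), (4, 2), (4, 3), (5, 0), (5, 1), (5, 2), (5, 3), (6, 0), (6, 1), (6, 2), (6, 3), (7, 0), (7, 1), (7, 2), (7, 3)]
Unfold 5 (reflect across h@8): 64 holes -> [(0, 0), (0, 1), (0, 2), (0, 3), (1, 0), (1, 1), (1, 2), (1, 3), (2, 0), (2, 1), (2, 2), (2, 3), (3, 0), (3, 1), (3, 2), (3, 3), (4, 0), (4, 1), (4, 2), (4, 3), (5, 0), (5, 1), (5, 2), (5, 3), (6, 0), (6, 1), (6, 2), (6, 3), (7, 0), (7, 1), (7, 2), (7, 3), (8, 0), (8, 1), (8, 2), (8, 3), (9, 0), (9, 1), (9, 2), (9, 3), (10, 0), (10, 1), (10, 2), (10, 3), (11, 0), (11, 1), (11, 2), (11, 3), (12, 0), (12, 1), (12, 2), (12, 3), (13, 0), (13, 1), (13, 2), (13, 3), (14, 0), (14, 1), (14, 2), (14, 3), (15, 0), (15, 1), (15, 2), (15, 3)]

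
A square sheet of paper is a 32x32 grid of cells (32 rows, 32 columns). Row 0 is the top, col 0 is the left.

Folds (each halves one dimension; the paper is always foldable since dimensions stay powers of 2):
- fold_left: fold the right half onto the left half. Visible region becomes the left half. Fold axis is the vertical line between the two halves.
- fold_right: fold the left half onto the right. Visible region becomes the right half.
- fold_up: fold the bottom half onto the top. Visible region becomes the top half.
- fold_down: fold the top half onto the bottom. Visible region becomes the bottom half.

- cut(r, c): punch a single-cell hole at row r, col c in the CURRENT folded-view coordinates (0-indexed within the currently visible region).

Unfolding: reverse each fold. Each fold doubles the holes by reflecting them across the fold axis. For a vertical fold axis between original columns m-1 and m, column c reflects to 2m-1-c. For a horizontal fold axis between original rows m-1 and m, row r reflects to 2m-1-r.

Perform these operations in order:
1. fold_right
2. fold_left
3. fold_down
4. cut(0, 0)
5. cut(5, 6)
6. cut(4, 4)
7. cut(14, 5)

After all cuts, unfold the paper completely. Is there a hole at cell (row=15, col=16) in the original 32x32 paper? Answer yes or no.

Answer: yes

Derivation:
Op 1 fold_right: fold axis v@16; visible region now rows[0,32) x cols[16,32) = 32x16
Op 2 fold_left: fold axis v@24; visible region now rows[0,32) x cols[16,24) = 32x8
Op 3 fold_down: fold axis h@16; visible region now rows[16,32) x cols[16,24) = 16x8
Op 4 cut(0, 0): punch at orig (16,16); cuts so far [(16, 16)]; region rows[16,32) x cols[16,24) = 16x8
Op 5 cut(5, 6): punch at orig (21,22); cuts so far [(16, 16), (21, 22)]; region rows[16,32) x cols[16,24) = 16x8
Op 6 cut(4, 4): punch at orig (20,20); cuts so far [(16, 16), (20, 20), (21, 22)]; region rows[16,32) x cols[16,24) = 16x8
Op 7 cut(14, 5): punch at orig (30,21); cuts so far [(16, 16), (20, 20), (21, 22), (30, 21)]; region rows[16,32) x cols[16,24) = 16x8
Unfold 1 (reflect across h@16): 8 holes -> [(1, 21), (10, 22), (11, 20), (15, 16), (16, 16), (20, 20), (21, 22), (30, 21)]
Unfold 2 (reflect across v@24): 16 holes -> [(1, 21), (1, 26), (10, 22), (10, 25), (11, 20), (11, 27), (15, 16), (15, 31), (16, 16), (16, 31), (20, 20), (20, 27), (21, 22), (21, 25), (30, 21), (30, 26)]
Unfold 3 (reflect across v@16): 32 holes -> [(1, 5), (1, 10), (1, 21), (1, 26), (10, 6), (10, 9), (10, 22), (10, 25), (11, 4), (11, 11), (11, 20), (11, 27), (15, 0), (15, 15), (15, 16), (15, 31), (16, 0), (16, 15), (16, 16), (16, 31), (20, 4), (20, 11), (20, 20), (20, 27), (21, 6), (21, 9), (21, 22), (21, 25), (30, 5), (30, 10), (30, 21), (30, 26)]
Holes: [(1, 5), (1, 10), (1, 21), (1, 26), (10, 6), (10, 9), (10, 22), (10, 25), (11, 4), (11, 11), (11, 20), (11, 27), (15, 0), (15, 15), (15, 16), (15, 31), (16, 0), (16, 15), (16, 16), (16, 31), (20, 4), (20, 11), (20, 20), (20, 27), (21, 6), (21, 9), (21, 22), (21, 25), (30, 5), (30, 10), (30, 21), (30, 26)]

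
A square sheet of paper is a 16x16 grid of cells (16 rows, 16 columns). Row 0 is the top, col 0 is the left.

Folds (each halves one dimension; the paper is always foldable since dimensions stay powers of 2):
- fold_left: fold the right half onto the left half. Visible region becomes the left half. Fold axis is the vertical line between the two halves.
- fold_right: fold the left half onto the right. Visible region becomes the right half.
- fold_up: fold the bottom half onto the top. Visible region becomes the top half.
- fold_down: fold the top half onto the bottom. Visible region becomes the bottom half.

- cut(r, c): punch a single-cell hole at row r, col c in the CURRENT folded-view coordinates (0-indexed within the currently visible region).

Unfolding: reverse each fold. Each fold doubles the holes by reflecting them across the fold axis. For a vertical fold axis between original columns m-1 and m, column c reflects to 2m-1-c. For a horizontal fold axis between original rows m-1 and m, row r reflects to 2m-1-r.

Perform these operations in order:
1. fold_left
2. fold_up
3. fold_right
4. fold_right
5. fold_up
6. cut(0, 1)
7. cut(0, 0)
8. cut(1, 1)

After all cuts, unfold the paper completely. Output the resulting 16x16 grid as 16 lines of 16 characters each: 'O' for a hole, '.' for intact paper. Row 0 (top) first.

Op 1 fold_left: fold axis v@8; visible region now rows[0,16) x cols[0,8) = 16x8
Op 2 fold_up: fold axis h@8; visible region now rows[0,8) x cols[0,8) = 8x8
Op 3 fold_right: fold axis v@4; visible region now rows[0,8) x cols[4,8) = 8x4
Op 4 fold_right: fold axis v@6; visible region now rows[0,8) x cols[6,8) = 8x2
Op 5 fold_up: fold axis h@4; visible region now rows[0,4) x cols[6,8) = 4x2
Op 6 cut(0, 1): punch at orig (0,7); cuts so far [(0, 7)]; region rows[0,4) x cols[6,8) = 4x2
Op 7 cut(0, 0): punch at orig (0,6); cuts so far [(0, 6), (0, 7)]; region rows[0,4) x cols[6,8) = 4x2
Op 8 cut(1, 1): punch at orig (1,7); cuts so far [(0, 6), (0, 7), (1, 7)]; region rows[0,4) x cols[6,8) = 4x2
Unfold 1 (reflect across h@4): 6 holes -> [(0, 6), (0, 7), (1, 7), (6, 7), (7, 6), (7, 7)]
Unfold 2 (reflect across v@6): 12 holes -> [(0, 4), (0, 5), (0, 6), (0, 7), (1, 4), (1, 7), (6, 4), (6, 7), (7, 4), (7, 5), (7, 6), (7, 7)]
Unfold 3 (reflect across v@4): 24 holes -> [(0, 0), (0, 1), (0, 2), (0, 3), (0, 4), (0, 5), (0, 6), (0, 7), (1, 0), (1, 3), (1, 4), (1, 7), (6, 0), (6, 3), (6, 4), (6, 7), (7, 0), (7, 1), (7, 2), (7, 3), (7, 4), (7, 5), (7, 6), (7, 7)]
Unfold 4 (reflect across h@8): 48 holes -> [(0, 0), (0, 1), (0, 2), (0, 3), (0, 4), (0, 5), (0, 6), (0, 7), (1, 0), (1, 3), (1, 4), (1, 7), (6, 0), (6, 3), (6, 4), (6, 7), (7, 0), (7, 1), (7, 2), (7, 3), (7, 4), (7, 5), (7, 6), (7, 7), (8, 0), (8, 1), (8, 2), (8, 3), (8, 4), (8, 5), (8, 6), (8, 7), (9, 0), (9, 3), (9, 4), (9, 7), (14, 0), (14, 3), (14, 4), (14, 7), (15, 0), (15, 1), (15, 2), (15, 3), (15, 4), (15, 5), (15, 6), (15, 7)]
Unfold 5 (reflect across v@8): 96 holes -> [(0, 0), (0, 1), (0, 2), (0, 3), (0, 4), (0, 5), (0, 6), (0, 7), (0, 8), (0, 9), (0, 10), (0, 11), (0, 12), (0, 13), (0, 14), (0, 15), (1, 0), (1, 3), (1, 4), (1, 7), (1, 8), (1, 11), (1, 12), (1, 15), (6, 0), (6, 3), (6, 4), (6, 7), (6, 8), (6, 11), (6, 12), (6, 15), (7, 0), (7, 1), (7, 2), (7, 3), (7, 4), (7, 5), (7, 6), (7, 7), (7, 8), (7, 9), (7, 10), (7, 11), (7, 12), (7, 13), (7, 14), (7, 15), (8, 0), (8, 1), (8, 2), (8, 3), (8, 4), (8, 5), (8, 6), (8, 7), (8, 8), (8, 9), (8, 10), (8, 11), (8, 12), (8, 13), (8, 14), (8, 15), (9, 0), (9, 3), (9, 4), (9, 7), (9, 8), (9, 11), (9, 12), (9, 15), (14, 0), (14, 3), (14, 4), (14, 7), (14, 8), (14, 11), (14, 12), (14, 15), (15, 0), (15, 1), (15, 2), (15, 3), (15, 4), (15, 5), (15, 6), (15, 7), (15, 8), (15, 9), (15, 10), (15, 11), (15, 12), (15, 13), (15, 14), (15, 15)]

Answer: OOOOOOOOOOOOOOOO
O..OO..OO..OO..O
................
................
................
................
O..OO..OO..OO..O
OOOOOOOOOOOOOOOO
OOOOOOOOOOOOOOOO
O..OO..OO..OO..O
................
................
................
................
O..OO..OO..OO..O
OOOOOOOOOOOOOOOO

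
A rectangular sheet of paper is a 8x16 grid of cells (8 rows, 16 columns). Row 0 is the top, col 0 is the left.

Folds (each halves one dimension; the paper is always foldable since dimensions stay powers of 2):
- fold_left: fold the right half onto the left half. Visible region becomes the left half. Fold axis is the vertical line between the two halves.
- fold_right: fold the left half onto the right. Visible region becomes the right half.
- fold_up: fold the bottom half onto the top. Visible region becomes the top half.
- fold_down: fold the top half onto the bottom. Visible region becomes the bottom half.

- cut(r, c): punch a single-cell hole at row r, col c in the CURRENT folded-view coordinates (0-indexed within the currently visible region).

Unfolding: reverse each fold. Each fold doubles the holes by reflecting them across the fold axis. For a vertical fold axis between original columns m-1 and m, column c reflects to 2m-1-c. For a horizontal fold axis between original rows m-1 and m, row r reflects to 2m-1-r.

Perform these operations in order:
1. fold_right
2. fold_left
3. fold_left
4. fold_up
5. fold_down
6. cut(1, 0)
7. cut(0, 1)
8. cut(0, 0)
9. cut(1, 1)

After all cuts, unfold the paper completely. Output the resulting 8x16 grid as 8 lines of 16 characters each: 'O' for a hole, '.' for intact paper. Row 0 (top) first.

Answer: OOOOOOOOOOOOOOOO
OOOOOOOOOOOOOOOO
OOOOOOOOOOOOOOOO
OOOOOOOOOOOOOOOO
OOOOOOOOOOOOOOOO
OOOOOOOOOOOOOOOO
OOOOOOOOOOOOOOOO
OOOOOOOOOOOOOOOO

Derivation:
Op 1 fold_right: fold axis v@8; visible region now rows[0,8) x cols[8,16) = 8x8
Op 2 fold_left: fold axis v@12; visible region now rows[0,8) x cols[8,12) = 8x4
Op 3 fold_left: fold axis v@10; visible region now rows[0,8) x cols[8,10) = 8x2
Op 4 fold_up: fold axis h@4; visible region now rows[0,4) x cols[8,10) = 4x2
Op 5 fold_down: fold axis h@2; visible region now rows[2,4) x cols[8,10) = 2x2
Op 6 cut(1, 0): punch at orig (3,8); cuts so far [(3, 8)]; region rows[2,4) x cols[8,10) = 2x2
Op 7 cut(0, 1): punch at orig (2,9); cuts so far [(2, 9), (3, 8)]; region rows[2,4) x cols[8,10) = 2x2
Op 8 cut(0, 0): punch at orig (2,8); cuts so far [(2, 8), (2, 9), (3, 8)]; region rows[2,4) x cols[8,10) = 2x2
Op 9 cut(1, 1): punch at orig (3,9); cuts so far [(2, 8), (2, 9), (3, 8), (3, 9)]; region rows[2,4) x cols[8,10) = 2x2
Unfold 1 (reflect across h@2): 8 holes -> [(0, 8), (0, 9), (1, 8), (1, 9), (2, 8), (2, 9), (3, 8), (3, 9)]
Unfold 2 (reflect across h@4): 16 holes -> [(0, 8), (0, 9), (1, 8), (1, 9), (2, 8), (2, 9), (3, 8), (3, 9), (4, 8), (4, 9), (5, 8), (5, 9), (6, 8), (6, 9), (7, 8), (7, 9)]
Unfold 3 (reflect across v@10): 32 holes -> [(0, 8), (0, 9), (0, 10), (0, 11), (1, 8), (1, 9), (1, 10), (1, 11), (2, 8), (2, 9), (2, 10), (2, 11), (3, 8), (3, 9), (3, 10), (3, 11), (4, 8), (4, 9), (4, 10), (4, 11), (5, 8), (5, 9), (5, 10), (5, 11), (6, 8), (6, 9), (6, 10), (6, 11), (7, 8), (7, 9), (7, 10), (7, 11)]
Unfold 4 (reflect across v@12): 64 holes -> [(0, 8), (0, 9), (0, 10), (0, 11), (0, 12), (0, 13), (0, 14), (0, 15), (1, 8), (1, 9), (1, 10), (1, 11), (1, 12), (1, 13), (1, 14), (1, 15), (2, 8), (2, 9), (2, 10), (2, 11), (2, 12), (2, 13), (2, 14), (2, 15), (3, 8), (3, 9), (3, 10), (3, 11), (3, 12), (3, 13), (3, 14), (3, 15), (4, 8), (4, 9), (4, 10), (4, 11), (4, 12), (4, 13), (4, 14), (4, 15), (5, 8), (5, 9), (5, 10), (5, 11), (5, 12), (5, 13), (5, 14), (5, 15), (6, 8), (6, 9), (6, 10), (6, 11), (6, 12), (6, 13), (6, 14), (6, 15), (7, 8), (7, 9), (7, 10), (7, 11), (7, 12), (7, 13), (7, 14), (7, 15)]
Unfold 5 (reflect across v@8): 128 holes -> [(0, 0), (0, 1), (0, 2), (0, 3), (0, 4), (0, 5), (0, 6), (0, 7), (0, 8), (0, 9), (0, 10), (0, 11), (0, 12), (0, 13), (0, 14), (0, 15), (1, 0), (1, 1), (1, 2), (1, 3), (1, 4), (1, 5), (1, 6), (1, 7), (1, 8), (1, 9), (1, 10), (1, 11), (1, 12), (1, 13), (1, 14), (1, 15), (2, 0), (2, 1), (2, 2), (2, 3), (2, 4), (2, 5), (2, 6), (2, 7), (2, 8), (2, 9), (2, 10), (2, 11), (2, 12), (2, 13), (2, 14), (2, 15), (3, 0), (3, 1), (3, 2), (3, 3), (3, 4), (3, 5), (3, 6), (3, 7), (3, 8), (3, 9), (3, 10), (3, 11), (3, 12), (3, 13), (3, 14), (3, 15), (4, 0), (4, 1), (4, 2), (4, 3), (4, 4), (4, 5), (4, 6), (4, 7), (4, 8), (4, 9), (4, 10), (4, 11), (4, 12), (4, 13), (4, 14), (4, 15), (5, 0), (5, 1), (5, 2), (5, 3), (5, 4), (5, 5), (5, 6), (5, 7), (5, 8), (5, 9), (5, 10), (5, 11), (5, 12), (5, 13), (5, 14), (5, 15), (6, 0), (6, 1), (6, 2), (6, 3), (6, 4), (6, 5), (6, 6), (6, 7), (6, 8), (6, 9), (6, 10), (6, 11), (6, 12), (6, 13), (6, 14), (6, 15), (7, 0), (7, 1), (7, 2), (7, 3), (7, 4), (7, 5), (7, 6), (7, 7), (7, 8), (7, 9), (7, 10), (7, 11), (7, 12), (7, 13), (7, 14), (7, 15)]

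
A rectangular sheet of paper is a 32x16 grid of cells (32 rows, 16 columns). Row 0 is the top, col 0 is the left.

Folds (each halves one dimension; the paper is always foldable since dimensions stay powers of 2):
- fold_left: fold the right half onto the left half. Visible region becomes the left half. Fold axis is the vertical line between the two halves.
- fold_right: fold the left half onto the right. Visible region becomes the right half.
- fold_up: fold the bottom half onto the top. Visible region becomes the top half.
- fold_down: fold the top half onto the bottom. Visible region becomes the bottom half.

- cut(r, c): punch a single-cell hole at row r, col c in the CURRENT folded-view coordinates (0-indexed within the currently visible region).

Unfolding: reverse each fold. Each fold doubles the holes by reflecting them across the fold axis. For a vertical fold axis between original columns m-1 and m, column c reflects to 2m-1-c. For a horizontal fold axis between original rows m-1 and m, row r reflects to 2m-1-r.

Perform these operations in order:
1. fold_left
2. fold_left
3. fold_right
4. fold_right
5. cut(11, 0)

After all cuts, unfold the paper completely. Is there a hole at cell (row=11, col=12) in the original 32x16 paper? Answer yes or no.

Answer: yes

Derivation:
Op 1 fold_left: fold axis v@8; visible region now rows[0,32) x cols[0,8) = 32x8
Op 2 fold_left: fold axis v@4; visible region now rows[0,32) x cols[0,4) = 32x4
Op 3 fold_right: fold axis v@2; visible region now rows[0,32) x cols[2,4) = 32x2
Op 4 fold_right: fold axis v@3; visible region now rows[0,32) x cols[3,4) = 32x1
Op 5 cut(11, 0): punch at orig (11,3); cuts so far [(11, 3)]; region rows[0,32) x cols[3,4) = 32x1
Unfold 1 (reflect across v@3): 2 holes -> [(11, 2), (11, 3)]
Unfold 2 (reflect across v@2): 4 holes -> [(11, 0), (11, 1), (11, 2), (11, 3)]
Unfold 3 (reflect across v@4): 8 holes -> [(11, 0), (11, 1), (11, 2), (11, 3), (11, 4), (11, 5), (11, 6), (11, 7)]
Unfold 4 (reflect across v@8): 16 holes -> [(11, 0), (11, 1), (11, 2), (11, 3), (11, 4), (11, 5), (11, 6), (11, 7), (11, 8), (11, 9), (11, 10), (11, 11), (11, 12), (11, 13), (11, 14), (11, 15)]
Holes: [(11, 0), (11, 1), (11, 2), (11, 3), (11, 4), (11, 5), (11, 6), (11, 7), (11, 8), (11, 9), (11, 10), (11, 11), (11, 12), (11, 13), (11, 14), (11, 15)]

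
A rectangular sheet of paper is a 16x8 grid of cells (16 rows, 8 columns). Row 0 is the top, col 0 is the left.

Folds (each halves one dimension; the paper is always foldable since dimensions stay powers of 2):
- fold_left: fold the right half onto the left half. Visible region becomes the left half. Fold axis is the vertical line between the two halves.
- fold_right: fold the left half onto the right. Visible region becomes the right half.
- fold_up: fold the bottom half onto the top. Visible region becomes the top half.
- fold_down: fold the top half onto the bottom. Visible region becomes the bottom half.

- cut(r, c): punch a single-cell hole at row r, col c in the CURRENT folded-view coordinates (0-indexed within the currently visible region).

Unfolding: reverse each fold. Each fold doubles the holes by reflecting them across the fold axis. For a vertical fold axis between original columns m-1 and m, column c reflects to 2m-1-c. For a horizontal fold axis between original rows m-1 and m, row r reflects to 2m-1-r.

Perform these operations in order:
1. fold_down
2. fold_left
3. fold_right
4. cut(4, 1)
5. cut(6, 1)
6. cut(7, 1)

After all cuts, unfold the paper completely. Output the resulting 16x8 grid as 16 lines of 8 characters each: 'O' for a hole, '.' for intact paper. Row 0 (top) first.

Answer: O..OO..O
O..OO..O
........
O..OO..O
........
........
........
........
........
........
........
........
O..OO..O
........
O..OO..O
O..OO..O

Derivation:
Op 1 fold_down: fold axis h@8; visible region now rows[8,16) x cols[0,8) = 8x8
Op 2 fold_left: fold axis v@4; visible region now rows[8,16) x cols[0,4) = 8x4
Op 3 fold_right: fold axis v@2; visible region now rows[8,16) x cols[2,4) = 8x2
Op 4 cut(4, 1): punch at orig (12,3); cuts so far [(12, 3)]; region rows[8,16) x cols[2,4) = 8x2
Op 5 cut(6, 1): punch at orig (14,3); cuts so far [(12, 3), (14, 3)]; region rows[8,16) x cols[2,4) = 8x2
Op 6 cut(7, 1): punch at orig (15,3); cuts so far [(12, 3), (14, 3), (15, 3)]; region rows[8,16) x cols[2,4) = 8x2
Unfold 1 (reflect across v@2): 6 holes -> [(12, 0), (12, 3), (14, 0), (14, 3), (15, 0), (15, 3)]
Unfold 2 (reflect across v@4): 12 holes -> [(12, 0), (12, 3), (12, 4), (12, 7), (14, 0), (14, 3), (14, 4), (14, 7), (15, 0), (15, 3), (15, 4), (15, 7)]
Unfold 3 (reflect across h@8): 24 holes -> [(0, 0), (0, 3), (0, 4), (0, 7), (1, 0), (1, 3), (1, 4), (1, 7), (3, 0), (3, 3), (3, 4), (3, 7), (12, 0), (12, 3), (12, 4), (12, 7), (14, 0), (14, 3), (14, 4), (14, 7), (15, 0), (15, 3), (15, 4), (15, 7)]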